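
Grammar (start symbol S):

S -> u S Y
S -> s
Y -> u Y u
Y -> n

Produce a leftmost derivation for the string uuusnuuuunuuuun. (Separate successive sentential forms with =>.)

S => uSY => uuSYY => uuuSYYY => uuusYYY => uuusnYY => uuusnuYuY => uuusnuuYuuY => uuusnuuuYuuuY => uuusnuuuuYuuuuY => uuusnuuuunuuuuY => uuusnuuuunuuuun

S => uSY   [S -> u S Y]
uSY => uuSYY   [S -> u S Y]
uuSYY => uuuSYYY   [S -> u S Y]
uuuSYYY => uuusYYY   [S -> s]
uuusYYY => uuusnYY   [Y -> n]
uuusnYY => uuusnuYuY   [Y -> u Y u]
uuusnuYuY => uuusnuuYuuY   [Y -> u Y u]
uuusnuuYuuY => uuusnuuuYuuuY   [Y -> u Y u]
uuusnuuuYuuuY => uuusnuuuuYuuuuY   [Y -> u Y u]
uuusnuuuuYuuuuY => uuusnuuuunuuuuY   [Y -> n]
uuusnuuuunuuuuY => uuusnuuuunuuuun   [Y -> n]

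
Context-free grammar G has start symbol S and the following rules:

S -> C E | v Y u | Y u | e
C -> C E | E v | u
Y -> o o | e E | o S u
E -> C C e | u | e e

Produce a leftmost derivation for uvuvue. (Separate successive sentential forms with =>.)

S => CE => EvE => uvE => uvCCe => uvEvCe => uvuvCe => uvuvue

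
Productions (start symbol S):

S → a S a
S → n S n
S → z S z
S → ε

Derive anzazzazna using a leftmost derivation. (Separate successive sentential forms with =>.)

S => aSa => anSna => anzSzna => anzaSazna => anzazSzazna => anzazzazna

S => aSa   [S → a S a]
aSa => anSna   [S → n S n]
anSna => anzSzna   [S → z S z]
anzSzna => anzaSazna   [S → a S a]
anzaSazna => anzazSzazna   [S → z S z]
anzazSzazna => anzazzazna   [S → ε]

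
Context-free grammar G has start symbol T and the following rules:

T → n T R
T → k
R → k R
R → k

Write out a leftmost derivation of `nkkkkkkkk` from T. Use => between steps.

T => nTR   [T → n T R]
nTR => nkR   [T → k]
nkR => nkkR   [R → k R]
nkkR => nkkkR   [R → k R]
nkkkR => nkkkkR   [R → k R]
nkkkkR => nkkkkkR   [R → k R]
nkkkkkR => nkkkkkkR   [R → k R]
nkkkkkkR => nkkkkkkkR   [R → k R]
nkkkkkkkR => nkkkkkkkk   [R → k]

T => nTR => nkR => nkkR => nkkkR => nkkkkR => nkkkkkR => nkkkkkkR => nkkkkkkkR => nkkkkkkkk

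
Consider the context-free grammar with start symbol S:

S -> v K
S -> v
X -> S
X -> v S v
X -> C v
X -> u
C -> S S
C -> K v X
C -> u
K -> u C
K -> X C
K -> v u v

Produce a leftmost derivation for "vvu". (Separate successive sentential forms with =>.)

S => vK   [S -> v K]
vK => vXC   [K -> X C]
vXC => vSC   [X -> S]
vSC => vvC   [S -> v]
vvC => vvu   [C -> u]

S=>vK=>vXC=>vSC=>vvC=>vvu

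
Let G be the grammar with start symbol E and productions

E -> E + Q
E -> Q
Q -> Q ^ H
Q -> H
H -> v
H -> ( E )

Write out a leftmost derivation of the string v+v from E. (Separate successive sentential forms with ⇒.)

E ⇒ E+Q ⇒ Q+Q ⇒ H+Q ⇒ v+Q ⇒ v+H ⇒ v+v

E ⇒ E+Q   [E -> E + Q]
E+Q ⇒ Q+Q   [E -> Q]
Q+Q ⇒ H+Q   [Q -> H]
H+Q ⇒ v+Q   [H -> v]
v+Q ⇒ v+H   [Q -> H]
v+H ⇒ v+v   [H -> v]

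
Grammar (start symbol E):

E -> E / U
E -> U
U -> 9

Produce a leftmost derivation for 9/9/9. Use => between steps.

E => E/U   [E -> E / U]
E/U => E/U/U   [E -> E / U]
E/U/U => U/U/U   [E -> U]
U/U/U => 9/U/U   [U -> 9]
9/U/U => 9/9/U   [U -> 9]
9/9/U => 9/9/9   [U -> 9]

E=>E/U=>E/U/U=>U/U/U=>9/U/U=>9/9/U=>9/9/9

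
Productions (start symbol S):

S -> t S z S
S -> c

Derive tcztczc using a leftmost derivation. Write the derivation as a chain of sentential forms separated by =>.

S => tSzS => tczS => tcztSzS => tcztczS => tcztczc

S => tSzS   [S -> t S z S]
tSzS => tczS   [S -> c]
tczS => tcztSzS   [S -> t S z S]
tcztSzS => tcztczS   [S -> c]
tcztczS => tcztczc   [S -> c]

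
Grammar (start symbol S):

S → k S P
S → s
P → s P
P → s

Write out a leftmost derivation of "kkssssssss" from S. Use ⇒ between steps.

S ⇒ kSP   [S → k S P]
kSP ⇒ kkSPP   [S → k S P]
kkSPP ⇒ kksPP   [S → s]
kksPP ⇒ kkssPP   [P → s P]
kkssPP ⇒ kksssPP   [P → s P]
kksssPP ⇒ kkssssPP   [P → s P]
kkssssPP ⇒ kksssssP   [P → s]
kksssssP ⇒ kkssssssP   [P → s P]
kkssssssP ⇒ kksssssssP   [P → s P]
kksssssssP ⇒ kkssssssss   [P → s]

S ⇒ kSP ⇒ kkSPP ⇒ kksPP ⇒ kkssPP ⇒ kksssPP ⇒ kkssssPP ⇒ kksssssP ⇒ kkssssssP ⇒ kksssssssP ⇒ kkssssssss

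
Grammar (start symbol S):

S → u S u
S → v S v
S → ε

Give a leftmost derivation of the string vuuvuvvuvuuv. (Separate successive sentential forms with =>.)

S => vSv   [S → v S v]
vSv => vuSuv   [S → u S u]
vuSuv => vuuSuuv   [S → u S u]
vuuSuuv => vuuvSvuuv   [S → v S v]
vuuvSvuuv => vuuvuSuvuuv   [S → u S u]
vuuvuSuvuuv => vuuvuvSvuvuuv   [S → v S v]
vuuvuvSvuvuuv => vuuvuvvuvuuv   [S → ε]

S=>vSv=>vuSuv=>vuuSuuv=>vuuvSvuuv=>vuuvuSuvuuv=>vuuvuvSvuvuuv=>vuuvuvvuvuuv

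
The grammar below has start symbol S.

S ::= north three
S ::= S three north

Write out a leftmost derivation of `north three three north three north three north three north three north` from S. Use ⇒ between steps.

S ⇒ S three north   [S ::= S three north]
S three north ⇒ S three north three north   [S ::= S three north]
S three north three north ⇒ S three north three north three north   [S ::= S three north]
S three north three north three north ⇒ S three north three north three north three north   [S ::= S three north]
S three north three north three north three north ⇒ S three north three north three north three north three north   [S ::= S three north]
S three north three north three north three north three north ⇒ north three three north three north three north three north three north   [S ::= north three]

S ⇒ S three north ⇒ S three north three north ⇒ S three north three north three north ⇒ S three north three north three north three north ⇒ S three north three north three north three north three north ⇒ north three three north three north three north three north three north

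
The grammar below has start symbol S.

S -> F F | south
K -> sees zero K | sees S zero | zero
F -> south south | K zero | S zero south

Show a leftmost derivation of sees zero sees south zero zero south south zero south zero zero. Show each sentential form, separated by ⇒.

S ⇒ F F   [S -> F F]
F F ⇒ S zero south F   [F -> S zero south]
S zero south F ⇒ F F zero south F   [S -> F F]
F F zero south F ⇒ K zero F zero south F   [F -> K zero]
K zero F zero south F ⇒ sees zero K zero F zero south F   [K -> sees zero K]
sees zero K zero F zero south F ⇒ sees zero sees S zero zero F zero south F   [K -> sees S zero]
sees zero sees S zero zero F zero south F ⇒ sees zero sees south zero zero F zero south F   [S -> south]
sees zero sees south zero zero F zero south F ⇒ sees zero sees south zero zero south south zero south F   [F -> south south]
sees zero sees south zero zero south south zero south F ⇒ sees zero sees south zero zero south south zero south K zero   [F -> K zero]
sees zero sees south zero zero south south zero south K zero ⇒ sees zero sees south zero zero south south zero south zero zero   [K -> zero]

S ⇒ F F ⇒ S zero south F ⇒ F F zero south F ⇒ K zero F zero south F ⇒ sees zero K zero F zero south F ⇒ sees zero sees S zero zero F zero south F ⇒ sees zero sees south zero zero F zero south F ⇒ sees zero sees south zero zero south south zero south F ⇒ sees zero sees south zero zero south south zero south K zero ⇒ sees zero sees south zero zero south south zero south zero zero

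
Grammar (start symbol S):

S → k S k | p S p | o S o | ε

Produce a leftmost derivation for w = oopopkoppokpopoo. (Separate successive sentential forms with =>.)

S => oSo   [S → o S o]
oSo => ooSoo   [S → o S o]
ooSoo => oopSpoo   [S → p S p]
oopSpoo => oopoSopoo   [S → o S o]
oopoSopoo => oopopSpopoo   [S → p S p]
oopopSpopoo => oopopkSkpopoo   [S → k S k]
oopopkSkpopoo => oopopkoSokpopoo   [S → o S o]
oopopkoSokpopoo => oopopkopSpokpopoo   [S → p S p]
oopopkopSpokpopoo => oopopkoppokpopoo   [S → ε]

S => oSo => ooSoo => oopSpoo => oopoSopoo => oopopSpopoo => oopopkSkpopoo => oopopkoSokpopoo => oopopkopSpokpopoo => oopopkoppokpopoo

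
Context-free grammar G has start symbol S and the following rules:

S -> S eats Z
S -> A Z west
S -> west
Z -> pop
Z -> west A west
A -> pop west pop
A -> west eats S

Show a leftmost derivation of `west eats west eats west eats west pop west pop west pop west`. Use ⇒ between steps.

S ⇒ A Z west   [S -> A Z west]
A Z west ⇒ west eats S Z west   [A -> west eats S]
west eats S Z west ⇒ west eats A Z west Z west   [S -> A Z west]
west eats A Z west Z west ⇒ west eats west eats S Z west Z west   [A -> west eats S]
west eats west eats S Z west Z west ⇒ west eats west eats A Z west Z west Z west   [S -> A Z west]
west eats west eats A Z west Z west Z west ⇒ west eats west eats west eats S Z west Z west Z west   [A -> west eats S]
west eats west eats west eats S Z west Z west Z west ⇒ west eats west eats west eats west Z west Z west Z west   [S -> west]
west eats west eats west eats west Z west Z west Z west ⇒ west eats west eats west eats west pop west Z west Z west   [Z -> pop]
west eats west eats west eats west pop west Z west Z west ⇒ west eats west eats west eats west pop west pop west Z west   [Z -> pop]
west eats west eats west eats west pop west pop west Z west ⇒ west eats west eats west eats west pop west pop west pop west   [Z -> pop]

S ⇒ A Z west ⇒ west eats S Z west ⇒ west eats A Z west Z west ⇒ west eats west eats S Z west Z west ⇒ west eats west eats A Z west Z west Z west ⇒ west eats west eats west eats S Z west Z west Z west ⇒ west eats west eats west eats west Z west Z west Z west ⇒ west eats west eats west eats west pop west Z west Z west ⇒ west eats west eats west eats west pop west pop west Z west ⇒ west eats west eats west eats west pop west pop west pop west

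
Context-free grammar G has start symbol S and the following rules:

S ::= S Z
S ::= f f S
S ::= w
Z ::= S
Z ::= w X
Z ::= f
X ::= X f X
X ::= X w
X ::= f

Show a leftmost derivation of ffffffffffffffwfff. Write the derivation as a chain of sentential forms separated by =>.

S=>ffS=>ffSZ=>ffffSZ=>ffffffSZ=>ffffffffSZ=>ffffffffSZZ=>ffffffffffSZZ=>ffffffffffffSZZ=>ffffffffffffSZZZ=>ffffffffffffffSZZZ=>ffffffffffffffwZZZ=>ffffffffffffffwfZZ=>ffffffffffffffwffZ=>ffffffffffffffwfff

S => ffS   [S ::= f f S]
ffS => ffSZ   [S ::= S Z]
ffSZ => ffffSZ   [S ::= f f S]
ffffSZ => ffffffSZ   [S ::= f f S]
ffffffSZ => ffffffffSZ   [S ::= f f S]
ffffffffSZ => ffffffffSZZ   [S ::= S Z]
ffffffffSZZ => ffffffffffSZZ   [S ::= f f S]
ffffffffffSZZ => ffffffffffffSZZ   [S ::= f f S]
ffffffffffffSZZ => ffffffffffffSZZZ   [S ::= S Z]
ffffffffffffSZZZ => ffffffffffffffSZZZ   [S ::= f f S]
ffffffffffffffSZZZ => ffffffffffffffwZZZ   [S ::= w]
ffffffffffffffwZZZ => ffffffffffffffwfZZ   [Z ::= f]
ffffffffffffffwfZZ => ffffffffffffffwffZ   [Z ::= f]
ffffffffffffffwffZ => ffffffffffffffwfff   [Z ::= f]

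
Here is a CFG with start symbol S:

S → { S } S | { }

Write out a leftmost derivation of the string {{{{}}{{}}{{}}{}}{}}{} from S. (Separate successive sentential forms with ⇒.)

S ⇒ {S}S   [S → { S } S]
{S}S ⇒ {{S}S}S   [S → { S } S]
{{S}S}S ⇒ {{{S}S}S}S   [S → { S } S]
{{{S}S}S}S ⇒ {{{{}}S}S}S   [S → { }]
{{{{}}S}S}S ⇒ {{{{}}{S}S}S}S   [S → { S } S]
{{{{}}{S}S}S}S ⇒ {{{{}}{{}}S}S}S   [S → { }]
{{{{}}{{}}S}S}S ⇒ {{{{}}{{}}{S}S}S}S   [S → { S } S]
{{{{}}{{}}{S}S}S}S ⇒ {{{{}}{{}}{{}}S}S}S   [S → { }]
{{{{}}{{}}{{}}S}S}S ⇒ {{{{}}{{}}{{}}{}}S}S   [S → { }]
{{{{}}{{}}{{}}{}}S}S ⇒ {{{{}}{{}}{{}}{}}{}}S   [S → { }]
{{{{}}{{}}{{}}{}}{}}S ⇒ {{{{}}{{}}{{}}{}}{}}{}   [S → { }]

S ⇒ {S}S ⇒ {{S}S}S ⇒ {{{S}S}S}S ⇒ {{{{}}S}S}S ⇒ {{{{}}{S}S}S}S ⇒ {{{{}}{{}}S}S}S ⇒ {{{{}}{{}}{S}S}S}S ⇒ {{{{}}{{}}{{}}S}S}S ⇒ {{{{}}{{}}{{}}{}}S}S ⇒ {{{{}}{{}}{{}}{}}{}}S ⇒ {{{{}}{{}}{{}}{}}{}}{}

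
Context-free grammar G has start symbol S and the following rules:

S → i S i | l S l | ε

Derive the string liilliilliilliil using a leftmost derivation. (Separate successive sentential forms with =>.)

S => lSl   [S → l S l]
lSl => liSil   [S → i S i]
liSil => liiSiil   [S → i S i]
liiSiil => liilSliil   [S → l S l]
liilSliil => liillSlliil   [S → l S l]
liillSlliil => liilliSilliil   [S → i S i]
liilliSilliil => liilliiSiilliil   [S → i S i]
liilliiSiilliil => liilliilSliilliil   [S → l S l]
liilliilSliilliil => liilliilliilliil   [S → ε]

S => lSl => liSil => liiSiil => liilSliil => liillSlliil => liilliSilliil => liilliiSiilliil => liilliilSliilliil => liilliilliilliil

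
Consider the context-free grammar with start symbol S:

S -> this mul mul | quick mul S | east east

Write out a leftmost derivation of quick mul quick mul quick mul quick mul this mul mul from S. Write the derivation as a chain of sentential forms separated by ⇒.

S ⇒ quick mul S ⇒ quick mul quick mul S ⇒ quick mul quick mul quick mul S ⇒ quick mul quick mul quick mul quick mul S ⇒ quick mul quick mul quick mul quick mul this mul mul

S ⇒ quick mul S   [S -> quick mul S]
quick mul S ⇒ quick mul quick mul S   [S -> quick mul S]
quick mul quick mul S ⇒ quick mul quick mul quick mul S   [S -> quick mul S]
quick mul quick mul quick mul S ⇒ quick mul quick mul quick mul quick mul S   [S -> quick mul S]
quick mul quick mul quick mul quick mul S ⇒ quick mul quick mul quick mul quick mul this mul mul   [S -> this mul mul]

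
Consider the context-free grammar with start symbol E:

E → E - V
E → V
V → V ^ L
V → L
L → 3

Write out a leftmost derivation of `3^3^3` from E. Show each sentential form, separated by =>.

E => V   [E → V]
V => V^L   [V → V ^ L]
V^L => V^L^L   [V → V ^ L]
V^L^L => L^L^L   [V → L]
L^L^L => 3^L^L   [L → 3]
3^L^L => 3^3^L   [L → 3]
3^3^L => 3^3^3   [L → 3]

E => V => V^L => V^L^L => L^L^L => 3^L^L => 3^3^L => 3^3^3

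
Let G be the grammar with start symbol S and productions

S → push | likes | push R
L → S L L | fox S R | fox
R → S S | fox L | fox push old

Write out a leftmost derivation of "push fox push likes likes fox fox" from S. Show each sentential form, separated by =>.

S => push R   [S → push R]
push R => push fox L   [R → fox L]
push fox L => push fox S L L   [L → S L L]
push fox S L L => push fox push R L L   [S → push R]
push fox push R L L => push fox push S S L L   [R → S S]
push fox push S S L L => push fox push likes S L L   [S → likes]
push fox push likes S L L => push fox push likes likes L L   [S → likes]
push fox push likes likes L L => push fox push likes likes fox L   [L → fox]
push fox push likes likes fox L => push fox push likes likes fox fox   [L → fox]

S => push R => push fox L => push fox S L L => push fox push R L L => push fox push S S L L => push fox push likes S L L => push fox push likes likes L L => push fox push likes likes fox L => push fox push likes likes fox fox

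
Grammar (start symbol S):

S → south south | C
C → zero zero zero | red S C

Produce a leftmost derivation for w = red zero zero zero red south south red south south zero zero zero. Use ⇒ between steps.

S ⇒ C ⇒ red S C ⇒ red C C ⇒ red zero zero zero C ⇒ red zero zero zero red S C ⇒ red zero zero zero red south south C ⇒ red zero zero zero red south south red S C ⇒ red zero zero zero red south south red south south C ⇒ red zero zero zero red south south red south south zero zero zero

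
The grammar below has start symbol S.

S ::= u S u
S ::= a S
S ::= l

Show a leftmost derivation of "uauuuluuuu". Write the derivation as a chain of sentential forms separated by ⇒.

S ⇒ uSu   [S ::= u S u]
uSu ⇒ uaSu   [S ::= a S]
uaSu ⇒ uauSuu   [S ::= u S u]
uauSuu ⇒ uauuSuuu   [S ::= u S u]
uauuSuuu ⇒ uauuuSuuuu   [S ::= u S u]
uauuuSuuuu ⇒ uauuuluuuu   [S ::= l]

S⇒uSu⇒uaSu⇒uauSuu⇒uauuSuuu⇒uauuuSuuuu⇒uauuuluuuu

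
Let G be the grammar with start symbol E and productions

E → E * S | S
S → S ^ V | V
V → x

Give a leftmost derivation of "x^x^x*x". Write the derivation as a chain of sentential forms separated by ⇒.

E ⇒ E*S ⇒ S*S ⇒ S^V*S ⇒ S^V^V*S ⇒ V^V^V*S ⇒ x^V^V*S ⇒ x^x^V*S ⇒ x^x^x*S ⇒ x^x^x*V ⇒ x^x^x*x

E ⇒ E*S   [E → E * S]
E*S ⇒ S*S   [E → S]
S*S ⇒ S^V*S   [S → S ^ V]
S^V*S ⇒ S^V^V*S   [S → S ^ V]
S^V^V*S ⇒ V^V^V*S   [S → V]
V^V^V*S ⇒ x^V^V*S   [V → x]
x^V^V*S ⇒ x^x^V*S   [V → x]
x^x^V*S ⇒ x^x^x*S   [V → x]
x^x^x*S ⇒ x^x^x*V   [S → V]
x^x^x*V ⇒ x^x^x*x   [V → x]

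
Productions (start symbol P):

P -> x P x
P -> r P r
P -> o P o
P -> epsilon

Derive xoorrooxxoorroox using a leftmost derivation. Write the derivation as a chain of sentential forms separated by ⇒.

P ⇒ xPx   [P -> x P x]
xPx ⇒ xoPox   [P -> o P o]
xoPox ⇒ xooPoox   [P -> o P o]
xooPoox ⇒ xoorProox   [P -> r P r]
xoorProox ⇒ xoorrPrroox   [P -> r P r]
xoorrPrroox ⇒ xoorroPorroox   [P -> o P o]
xoorroPorroox ⇒ xoorrooPoorroox   [P -> o P o]
xoorrooPoorroox ⇒ xoorrooxPxoorroox   [P -> x P x]
xoorrooxPxoorroox ⇒ xoorrooxxoorroox   [P -> epsilon]

P ⇒ xPx ⇒ xoPox ⇒ xooPoox ⇒ xoorProox ⇒ xoorrPrroox ⇒ xoorroPorroox ⇒ xoorrooPoorroox ⇒ xoorrooxPxoorroox ⇒ xoorrooxxoorroox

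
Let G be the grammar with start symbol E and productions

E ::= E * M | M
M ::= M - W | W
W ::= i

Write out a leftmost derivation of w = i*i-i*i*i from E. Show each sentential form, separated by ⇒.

E⇒E*M⇒E*M*M⇒E*M*M*M⇒M*M*M*M⇒W*M*M*M⇒i*M*M*M⇒i*M-W*M*M⇒i*W-W*M*M⇒i*i-W*M*M⇒i*i-i*M*M⇒i*i-i*W*M⇒i*i-i*i*M⇒i*i-i*i*W⇒i*i-i*i*i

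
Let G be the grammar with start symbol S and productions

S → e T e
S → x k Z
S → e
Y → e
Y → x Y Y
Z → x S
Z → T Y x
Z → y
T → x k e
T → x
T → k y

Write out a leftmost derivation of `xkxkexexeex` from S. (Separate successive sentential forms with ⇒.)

S⇒xkZ⇒xkTYx⇒xkxkeYx⇒xkxkexYYx⇒xkxkexeYx⇒xkxkexexYYx⇒xkxkexexeYx⇒xkxkexexeex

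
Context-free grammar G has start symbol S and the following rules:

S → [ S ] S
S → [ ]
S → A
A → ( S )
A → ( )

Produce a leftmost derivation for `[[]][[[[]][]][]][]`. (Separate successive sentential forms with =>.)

S=>[S]S=>[[]]S=>[[]][S]S=>[[]][[S]S]S=>[[]][[[S]S]S]S=>[[]][[[[]]S]S]S=>[[]][[[[]][]]S]S=>[[]][[[[]][]][]]S=>[[]][[[[]][]][]][]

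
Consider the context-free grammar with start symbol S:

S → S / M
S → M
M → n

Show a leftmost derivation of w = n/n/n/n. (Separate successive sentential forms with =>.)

S => S/M => S/M/M => S/M/M/M => M/M/M/M => n/M/M/M => n/n/M/M => n/n/n/M => n/n/n/n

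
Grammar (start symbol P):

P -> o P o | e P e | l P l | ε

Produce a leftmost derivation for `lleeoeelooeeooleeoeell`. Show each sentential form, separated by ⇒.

P ⇒ lPl   [P -> l P l]
lPl ⇒ llPll   [P -> l P l]
llPll ⇒ llePell   [P -> e P e]
llePell ⇒ lleePeell   [P -> e P e]
lleePeell ⇒ lleeoPoeell   [P -> o P o]
lleeoPoeell ⇒ lleeoePeoeell   [P -> e P e]
lleeoePeoeell ⇒ lleeoeePeeoeell   [P -> e P e]
lleeoeePeeoeell ⇒ lleeoeelPleeoeell   [P -> l P l]
lleeoeelPleeoeell ⇒ lleeoeeloPoleeoeell   [P -> o P o]
lleeoeeloPoleeoeell ⇒ lleeoeelooPooleeoeell   [P -> o P o]
lleeoeelooPooleeoeell ⇒ lleeoeelooePeooleeoeell   [P -> e P e]
lleeoeelooePeooleeoeell ⇒ lleeoeelooeeooleeoeell   [P -> ε]

P ⇒ lPl ⇒ llPll ⇒ llePell ⇒ lleePeell ⇒ lleeoPoeell ⇒ lleeoePeoeell ⇒ lleeoeePeeoeell ⇒ lleeoeelPleeoeell ⇒ lleeoeeloPoleeoeell ⇒ lleeoeelooPooleeoeell ⇒ lleeoeelooePeooleeoeell ⇒ lleeoeelooeeooleeoeell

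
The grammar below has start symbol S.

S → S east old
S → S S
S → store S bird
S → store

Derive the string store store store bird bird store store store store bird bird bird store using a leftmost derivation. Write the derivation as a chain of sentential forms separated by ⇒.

S ⇒ S S ⇒ S S S ⇒ store S bird S S ⇒ store store S bird bird S S ⇒ store store store bird bird S S ⇒ store store store bird bird store S bird S ⇒ store store store bird bird store store S bird bird S ⇒ store store store bird bird store store store S bird bird bird S ⇒ store store store bird bird store store store store bird bird bird S ⇒ store store store bird bird store store store store bird bird bird store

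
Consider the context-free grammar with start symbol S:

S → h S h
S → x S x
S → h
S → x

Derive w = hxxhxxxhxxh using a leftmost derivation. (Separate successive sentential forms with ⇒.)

S ⇒ hSh   [S → h S h]
hSh ⇒ hxSxh   [S → x S x]
hxSxh ⇒ hxxSxxh   [S → x S x]
hxxSxxh ⇒ hxxhShxxh   [S → h S h]
hxxhShxxh ⇒ hxxhxSxhxxh   [S → x S x]
hxxhxSxhxxh ⇒ hxxhxxxhxxh   [S → x]

S ⇒ hSh ⇒ hxSxh ⇒ hxxSxxh ⇒ hxxhShxxh ⇒ hxxhxSxhxxh ⇒ hxxhxxxhxxh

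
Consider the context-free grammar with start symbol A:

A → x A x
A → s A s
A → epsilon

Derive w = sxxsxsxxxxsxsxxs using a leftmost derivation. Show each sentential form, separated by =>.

A => sAs => sxAxs => sxxAxxs => sxxsAsxxs => sxxsxAxsxxs => sxxsxsAsxsxxs => sxxsxsxAxsxsxxs => sxxsxsxxAxxsxsxxs => sxxsxsxxxxsxsxxs

A => sAs   [A → s A s]
sAs => sxAxs   [A → x A x]
sxAxs => sxxAxxs   [A → x A x]
sxxAxxs => sxxsAsxxs   [A → s A s]
sxxsAsxxs => sxxsxAxsxxs   [A → x A x]
sxxsxAxsxxs => sxxsxsAsxsxxs   [A → s A s]
sxxsxsAsxsxxs => sxxsxsxAxsxsxxs   [A → x A x]
sxxsxsxAxsxsxxs => sxxsxsxxAxxsxsxxs   [A → x A x]
sxxsxsxxAxxsxsxxs => sxxsxsxxxxsxsxxs   [A → epsilon]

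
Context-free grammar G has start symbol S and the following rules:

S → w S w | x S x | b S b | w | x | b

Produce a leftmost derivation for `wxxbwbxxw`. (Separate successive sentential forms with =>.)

S => wSw => wxSxw => wxxSxxw => wxxbSbxxw => wxxbwbxxw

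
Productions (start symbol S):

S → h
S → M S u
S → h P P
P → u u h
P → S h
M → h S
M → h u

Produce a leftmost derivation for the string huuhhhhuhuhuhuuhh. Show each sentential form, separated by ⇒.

S⇒hPP⇒huuhP⇒huuhSh⇒huuhhPPh⇒huuhhShPh⇒huuhhMSuhPh⇒huuhhhSSuhPh⇒huuhhhMSuSuhPh⇒huuhhhhuSuSuhPh⇒huuhhhhuhuSuhPh⇒huuhhhhuhuhuhPh⇒huuhhhhuhuhuhuuhh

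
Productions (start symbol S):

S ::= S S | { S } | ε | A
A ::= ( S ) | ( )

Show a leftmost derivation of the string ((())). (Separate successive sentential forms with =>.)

S=>A=>(S)=>(A)=>((S))=>((A))=>((()))

S => A   [S ::= A]
A => (S)   [A ::= ( S )]
(S) => (A)   [S ::= A]
(A) => ((S))   [A ::= ( S )]
((S)) => ((A))   [S ::= A]
((A)) => ((()))   [A ::= ( )]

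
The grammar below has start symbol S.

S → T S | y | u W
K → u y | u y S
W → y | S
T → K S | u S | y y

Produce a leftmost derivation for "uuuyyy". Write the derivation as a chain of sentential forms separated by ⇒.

S ⇒ uW ⇒ uS ⇒ uTS ⇒ uuSS ⇒ uuTSS ⇒ uuuSSS ⇒ uuuySS ⇒ uuuyyS ⇒ uuuyyy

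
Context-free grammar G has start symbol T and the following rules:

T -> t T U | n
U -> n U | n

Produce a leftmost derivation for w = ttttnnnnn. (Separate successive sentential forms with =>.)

T => tTU => ttTUU => tttTUUU => ttttTUUUU => ttttnUUUU => ttttnnUUU => ttttnnnUU => ttttnnnnU => ttttnnnnn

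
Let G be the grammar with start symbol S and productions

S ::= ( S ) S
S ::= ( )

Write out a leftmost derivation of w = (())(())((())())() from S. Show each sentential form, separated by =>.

S => (S)S => (())S => (())(S)S => (())(())S => (())(())(S)S => (())(())((S)S)S => (())(())((())S)S => (())(())((())())S => (())(())((())())()

S => (S)S   [S ::= ( S ) S]
(S)S => (())S   [S ::= ( )]
(())S => (())(S)S   [S ::= ( S ) S]
(())(S)S => (())(())S   [S ::= ( )]
(())(())S => (())(())(S)S   [S ::= ( S ) S]
(())(())(S)S => (())(())((S)S)S   [S ::= ( S ) S]
(())(())((S)S)S => (())(())((())S)S   [S ::= ( )]
(())(())((())S)S => (())(())((())())S   [S ::= ( )]
(())(())((())())S => (())(())((())())()   [S ::= ( )]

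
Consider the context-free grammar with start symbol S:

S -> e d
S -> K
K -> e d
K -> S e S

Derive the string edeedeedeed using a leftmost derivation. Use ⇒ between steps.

S⇒K⇒SeS⇒KeS⇒SeSeS⇒KeSeS⇒edeSeS⇒edeKeS⇒edeSeSeS⇒edeedeSeS⇒edeedeKeS⇒edeedeedeS⇒edeedeedeed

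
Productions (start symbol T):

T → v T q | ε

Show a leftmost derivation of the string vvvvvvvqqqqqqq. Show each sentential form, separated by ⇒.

T ⇒ vTq ⇒ vvTqq ⇒ vvvTqqq ⇒ vvvvTqqqq ⇒ vvvvvTqqqqq ⇒ vvvvvvTqqqqqq ⇒ vvvvvvvTqqqqqqq ⇒ vvvvvvvqqqqqqq

T ⇒ vTq   [T → v T q]
vTq ⇒ vvTqq   [T → v T q]
vvTqq ⇒ vvvTqqq   [T → v T q]
vvvTqqq ⇒ vvvvTqqqq   [T → v T q]
vvvvTqqqq ⇒ vvvvvTqqqqq   [T → v T q]
vvvvvTqqqqq ⇒ vvvvvvTqqqqqq   [T → v T q]
vvvvvvTqqqqqq ⇒ vvvvvvvTqqqqqqq   [T → v T q]
vvvvvvvTqqqqqqq ⇒ vvvvvvvqqqqqqq   [T → ε]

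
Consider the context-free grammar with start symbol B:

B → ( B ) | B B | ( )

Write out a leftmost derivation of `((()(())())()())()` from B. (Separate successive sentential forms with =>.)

B=>BB=>(B)B=>(BB)B=>(BBB)B=>((B)BB)B=>((BB)BB)B=>((()B)BB)B=>((()BB)BB)B=>((()(B)B)BB)B=>((()(())B)BB)B=>((()(())())BB)B=>((()(())())()B)B=>((()(())())()())B=>((()(())())()())()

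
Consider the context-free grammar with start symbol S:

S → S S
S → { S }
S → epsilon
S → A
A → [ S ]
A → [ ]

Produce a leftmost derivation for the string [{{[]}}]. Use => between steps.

S => A   [S → A]
A => [S]   [A → [ S ]]
[S] => [{S}]   [S → { S }]
[{S}] => [{SS}]   [S → S S]
[{SS}] => [{{S}S}]   [S → { S }]
[{{S}S}] => [{{A}S}]   [S → A]
[{{A}S}] => [{{[]}S}]   [A → [ ]]
[{{[]}S}] => [{{[]}}]   [S → epsilon]

S => A => [S] => [{S}] => [{SS}] => [{{S}S}] => [{{A}S}] => [{{[]}S}] => [{{[]}}]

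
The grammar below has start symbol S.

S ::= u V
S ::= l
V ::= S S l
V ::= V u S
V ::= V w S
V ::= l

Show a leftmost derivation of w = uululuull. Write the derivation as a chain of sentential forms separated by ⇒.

S ⇒ uV ⇒ uSSl ⇒ uuVSl ⇒ uulSl ⇒ uuluVl ⇒ uuluVuSl ⇒ uululuSl ⇒ uululuuVl ⇒ uululuull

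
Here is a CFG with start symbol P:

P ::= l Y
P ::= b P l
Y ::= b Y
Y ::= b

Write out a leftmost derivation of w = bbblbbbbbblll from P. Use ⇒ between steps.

P ⇒ bPl ⇒ bbPll ⇒ bbbPlll ⇒ bbblYlll ⇒ bbblbYlll ⇒ bbblbbYlll ⇒ bbblbbbYlll ⇒ bbblbbbbYlll ⇒ bbblbbbbbYlll ⇒ bbblbbbbbblll

P ⇒ bPl   [P ::= b P l]
bPl ⇒ bbPll   [P ::= b P l]
bbPll ⇒ bbbPlll   [P ::= b P l]
bbbPlll ⇒ bbblYlll   [P ::= l Y]
bbblYlll ⇒ bbblbYlll   [Y ::= b Y]
bbblbYlll ⇒ bbblbbYlll   [Y ::= b Y]
bbblbbYlll ⇒ bbblbbbYlll   [Y ::= b Y]
bbblbbbYlll ⇒ bbblbbbbYlll   [Y ::= b Y]
bbblbbbbYlll ⇒ bbblbbbbbYlll   [Y ::= b Y]
bbblbbbbbYlll ⇒ bbblbbbbbblll   [Y ::= b]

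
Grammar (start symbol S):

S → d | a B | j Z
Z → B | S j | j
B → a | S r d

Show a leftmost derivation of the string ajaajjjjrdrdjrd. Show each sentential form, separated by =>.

S => aB   [S → a B]
aB => aSrd   [B → S r d]
aSrd => ajZrd   [S → j Z]
ajZrd => ajSjrd   [Z → S j]
ajSjrd => ajaBjrd   [S → a B]
ajaBjrd => ajaSrdjrd   [B → S r d]
ajaSrdjrd => ajaaBrdjrd   [S → a B]
ajaaBrdjrd => ajaaSrdrdjrd   [B → S r d]
ajaaSrdrdjrd => ajaajZrdrdjrd   [S → j Z]
ajaajZrdrdjrd => ajaajSjrdrdjrd   [Z → S j]
ajaajSjrdrdjrd => ajaajjZjrdrdjrd   [S → j Z]
ajaajjZjrdrdjrd => ajaajjjjrdrdjrd   [Z → j]

S => aB => aSrd => ajZrd => ajSjrd => ajaBjrd => ajaSrdjrd => ajaaBrdjrd => ajaaSrdrdjrd => ajaajZrdrdjrd => ajaajSjrdrdjrd => ajaajjZjrdrdjrd => ajaajjjjrdrdjrd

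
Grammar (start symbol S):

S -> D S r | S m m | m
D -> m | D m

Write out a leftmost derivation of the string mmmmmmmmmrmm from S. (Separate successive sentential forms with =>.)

S=>Smm=>DSrmm=>DmSrmm=>DmmSrmm=>DmmmSrmm=>DmmmmSrmm=>DmmmmmSrmm=>DmmmmmmSrmm=>DmmmmmmmSrmm=>mmmmmmmmSrmm=>mmmmmmmmmrmm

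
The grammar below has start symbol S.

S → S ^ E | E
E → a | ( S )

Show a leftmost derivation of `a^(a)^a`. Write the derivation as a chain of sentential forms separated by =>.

S => S^E => S^E^E => E^E^E => a^E^E => a^(S)^E => a^(E)^E => a^(a)^E => a^(a)^a

S => S^E   [S → S ^ E]
S^E => S^E^E   [S → S ^ E]
S^E^E => E^E^E   [S → E]
E^E^E => a^E^E   [E → a]
a^E^E => a^(S)^E   [E → ( S )]
a^(S)^E => a^(E)^E   [S → E]
a^(E)^E => a^(a)^E   [E → a]
a^(a)^E => a^(a)^a   [E → a]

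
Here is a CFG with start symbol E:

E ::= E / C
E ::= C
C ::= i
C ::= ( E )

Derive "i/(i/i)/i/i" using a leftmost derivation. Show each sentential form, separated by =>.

E => E/C   [E ::= E / C]
E/C => E/C/C   [E ::= E / C]
E/C/C => E/C/C/C   [E ::= E / C]
E/C/C/C => C/C/C/C   [E ::= C]
C/C/C/C => i/C/C/C   [C ::= i]
i/C/C/C => i/(E)/C/C   [C ::= ( E )]
i/(E)/C/C => i/(E/C)/C/C   [E ::= E / C]
i/(E/C)/C/C => i/(C/C)/C/C   [E ::= C]
i/(C/C)/C/C => i/(i/C)/C/C   [C ::= i]
i/(i/C)/C/C => i/(i/i)/C/C   [C ::= i]
i/(i/i)/C/C => i/(i/i)/i/C   [C ::= i]
i/(i/i)/i/C => i/(i/i)/i/i   [C ::= i]

E=>E/C=>E/C/C=>E/C/C/C=>C/C/C/C=>i/C/C/C=>i/(E)/C/C=>i/(E/C)/C/C=>i/(C/C)/C/C=>i/(i/C)/C/C=>i/(i/i)/C/C=>i/(i/i)/i/C=>i/(i/i)/i/i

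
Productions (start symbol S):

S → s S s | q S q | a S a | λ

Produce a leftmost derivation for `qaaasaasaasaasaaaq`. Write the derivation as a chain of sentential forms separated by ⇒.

S ⇒ qSq ⇒ qaSaq ⇒ qaaSaaq ⇒ qaaaSaaaq ⇒ qaaasSsaaaq ⇒ qaaasaSasaaaq ⇒ qaaasaaSaasaaaq ⇒ qaaasaasSsaasaaaq ⇒ qaaasaasaSasaasaaaq ⇒ qaaasaasaasaasaaaq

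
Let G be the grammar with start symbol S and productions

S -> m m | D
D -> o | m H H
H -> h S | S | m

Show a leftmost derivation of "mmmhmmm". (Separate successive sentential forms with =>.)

S => D => mHH => mSH => mDH => mmHHH => mmmHH => mmmhSH => mmmhmmH => mmmhmmm

S => D   [S -> D]
D => mHH   [D -> m H H]
mHH => mSH   [H -> S]
mSH => mDH   [S -> D]
mDH => mmHHH   [D -> m H H]
mmHHH => mmmHH   [H -> m]
mmmHH => mmmhSH   [H -> h S]
mmmhSH => mmmhmmH   [S -> m m]
mmmhmmH => mmmhmmm   [H -> m]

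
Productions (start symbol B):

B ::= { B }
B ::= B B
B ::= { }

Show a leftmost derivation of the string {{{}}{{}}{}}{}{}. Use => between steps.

B => BB   [B ::= B B]
BB => BBB   [B ::= B B]
BBB => {B}BB   [B ::= { B }]
{B}BB => {BB}BB   [B ::= B B]
{BB}BB => {{B}B}BB   [B ::= { B }]
{{B}B}BB => {{{}}B}BB   [B ::= { }]
{{{}}B}BB => {{{}}BB}BB   [B ::= B B]
{{{}}BB}BB => {{{}}{B}B}BB   [B ::= { B }]
{{{}}{B}B}BB => {{{}}{{}}B}BB   [B ::= { }]
{{{}}{{}}B}BB => {{{}}{{}}{}}BB   [B ::= { }]
{{{}}{{}}{}}BB => {{{}}{{}}{}}{}B   [B ::= { }]
{{{}}{{}}{}}{}B => {{{}}{{}}{}}{}{}   [B ::= { }]

B => BB => BBB => {B}BB => {BB}BB => {{B}B}BB => {{{}}B}BB => {{{}}BB}BB => {{{}}{B}B}BB => {{{}}{{}}B}BB => {{{}}{{}}{}}BB => {{{}}{{}}{}}{}B => {{{}}{{}}{}}{}{}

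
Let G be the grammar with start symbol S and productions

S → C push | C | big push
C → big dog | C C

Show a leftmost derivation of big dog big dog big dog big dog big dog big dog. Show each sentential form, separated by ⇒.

S ⇒ C ⇒ C C ⇒ big dog C ⇒ big dog C C ⇒ big dog C C C ⇒ big dog C C C C ⇒ big dog C C C C C ⇒ big dog big dog C C C C ⇒ big dog big dog big dog C C C ⇒ big dog big dog big dog big dog C C ⇒ big dog big dog big dog big dog big dog C ⇒ big dog big dog big dog big dog big dog big dog

S ⇒ C   [S → C]
C ⇒ C C   [C → C C]
C C ⇒ big dog C   [C → big dog]
big dog C ⇒ big dog C C   [C → C C]
big dog C C ⇒ big dog C C C   [C → C C]
big dog C C C ⇒ big dog C C C C   [C → C C]
big dog C C C C ⇒ big dog C C C C C   [C → C C]
big dog C C C C C ⇒ big dog big dog C C C C   [C → big dog]
big dog big dog C C C C ⇒ big dog big dog big dog C C C   [C → big dog]
big dog big dog big dog C C C ⇒ big dog big dog big dog big dog C C   [C → big dog]
big dog big dog big dog big dog C C ⇒ big dog big dog big dog big dog big dog C   [C → big dog]
big dog big dog big dog big dog big dog C ⇒ big dog big dog big dog big dog big dog big dog   [C → big dog]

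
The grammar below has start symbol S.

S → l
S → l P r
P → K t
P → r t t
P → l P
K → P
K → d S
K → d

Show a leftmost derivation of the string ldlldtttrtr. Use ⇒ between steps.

S ⇒ lPr   [S → l P r]
lPr ⇒ lKtr   [P → K t]
lKtr ⇒ ldStr   [K → d S]
ldStr ⇒ ldlPrtr   [S → l P r]
ldlPrtr ⇒ ldlKtrtr   [P → K t]
ldlKtrtr ⇒ ldlPtrtr   [K → P]
ldlPtrtr ⇒ ldllPtrtr   [P → l P]
ldllPtrtr ⇒ ldllKttrtr   [P → K t]
ldllKttrtr ⇒ ldllPttrtr   [K → P]
ldllPttrtr ⇒ ldllKtttrtr   [P → K t]
ldllKtttrtr ⇒ ldlldtttrtr   [K → d]

S⇒lPr⇒lKtr⇒ldStr⇒ldlPrtr⇒ldlKtrtr⇒ldlPtrtr⇒ldllPtrtr⇒ldllKttrtr⇒ldllPttrtr⇒ldllKtttrtr⇒ldlldtttrtr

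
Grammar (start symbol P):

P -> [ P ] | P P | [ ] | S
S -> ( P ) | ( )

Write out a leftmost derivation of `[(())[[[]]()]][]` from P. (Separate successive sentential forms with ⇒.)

P ⇒ PP ⇒ [P]P ⇒ [PP]P ⇒ [SP]P ⇒ [(P)P]P ⇒ [(S)P]P ⇒ [(())P]P ⇒ [(())[P]]P ⇒ [(())[PP]]P ⇒ [(())[[P]P]]P ⇒ [(())[[[]]P]]P ⇒ [(())[[[]]S]]P ⇒ [(())[[[]]()]]P ⇒ [(())[[[]]()]][]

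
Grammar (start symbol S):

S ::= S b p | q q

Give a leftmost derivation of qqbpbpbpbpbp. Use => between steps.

S => Sbp   [S ::= S b p]
Sbp => Sbpbp   [S ::= S b p]
Sbpbp => Sbpbpbp   [S ::= S b p]
Sbpbpbp => Sbpbpbpbp   [S ::= S b p]
Sbpbpbpbp => Sbpbpbpbpbp   [S ::= S b p]
Sbpbpbpbpbp => qqbpbpbpbpbp   [S ::= q q]

S => Sbp => Sbpbp => Sbpbpbp => Sbpbpbpbp => Sbpbpbpbpbp => qqbpbpbpbpbp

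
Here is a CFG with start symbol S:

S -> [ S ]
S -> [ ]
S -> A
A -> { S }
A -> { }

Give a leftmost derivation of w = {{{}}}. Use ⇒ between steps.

S ⇒ A ⇒ {S} ⇒ {A} ⇒ {{S}} ⇒ {{A}} ⇒ {{{}}}

S ⇒ A   [S -> A]
A ⇒ {S}   [A -> { S }]
{S} ⇒ {A}   [S -> A]
{A} ⇒ {{S}}   [A -> { S }]
{{S}} ⇒ {{A}}   [S -> A]
{{A}} ⇒ {{{}}}   [A -> { }]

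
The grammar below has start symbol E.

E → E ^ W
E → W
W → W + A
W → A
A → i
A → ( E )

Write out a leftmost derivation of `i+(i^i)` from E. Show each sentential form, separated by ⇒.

E⇒W⇒W+A⇒A+A⇒i+A⇒i+(E)⇒i+(E^W)⇒i+(W^W)⇒i+(A^W)⇒i+(i^W)⇒i+(i^A)⇒i+(i^i)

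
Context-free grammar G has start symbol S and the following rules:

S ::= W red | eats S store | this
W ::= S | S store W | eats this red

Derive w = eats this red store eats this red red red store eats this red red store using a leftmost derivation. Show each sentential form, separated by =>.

S => eats S store => eats W red store => eats S store W red store => eats W red store W red store => eats S red store W red store => eats W red red store W red store => eats S store W red red store W red store => eats W red store W red red store W red store => eats S red store W red red store W red store => eats this red store W red red store W red store => eats this red store eats this red red red store W red store => eats this red store eats this red red red store eats this red red store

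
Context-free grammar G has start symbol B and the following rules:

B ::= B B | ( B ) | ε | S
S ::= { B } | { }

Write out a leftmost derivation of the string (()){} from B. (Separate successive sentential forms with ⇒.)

B ⇒ BB ⇒ (B)B ⇒ (BB)B ⇒ (BBB)B ⇒ ((B)BB)B ⇒ (()BB)B ⇒ (()B)B ⇒ (())B ⇒ (())S ⇒ (()){}

B ⇒ BB   [B ::= B B]
BB ⇒ (B)B   [B ::= ( B )]
(B)B ⇒ (BB)B   [B ::= B B]
(BB)B ⇒ (BBB)B   [B ::= B B]
(BBB)B ⇒ ((B)BB)B   [B ::= ( B )]
((B)BB)B ⇒ (()BB)B   [B ::= ε]
(()BB)B ⇒ (()B)B   [B ::= ε]
(()B)B ⇒ (())B   [B ::= ε]
(())B ⇒ (())S   [B ::= S]
(())S ⇒ (()){}   [S ::= { }]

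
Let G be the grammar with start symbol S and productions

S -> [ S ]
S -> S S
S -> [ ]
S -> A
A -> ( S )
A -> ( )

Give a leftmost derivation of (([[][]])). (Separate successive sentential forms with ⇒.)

S ⇒ A ⇒ (S) ⇒ (A) ⇒ ((S)) ⇒ (([S])) ⇒ (([SS])) ⇒ (([[]S])) ⇒ (([[][]]))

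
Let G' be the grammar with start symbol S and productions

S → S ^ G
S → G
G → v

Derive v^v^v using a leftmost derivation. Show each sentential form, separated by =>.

S => S^G   [S → S ^ G]
S^G => S^G^G   [S → S ^ G]
S^G^G => G^G^G   [S → G]
G^G^G => v^G^G   [G → v]
v^G^G => v^v^G   [G → v]
v^v^G => v^v^v   [G → v]

S => S^G => S^G^G => G^G^G => v^G^G => v^v^G => v^v^v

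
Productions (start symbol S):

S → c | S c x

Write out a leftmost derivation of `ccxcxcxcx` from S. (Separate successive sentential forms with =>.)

S => Scx => Scxcx => Scxcxcx => Scxcxcxcx => ccxcxcxcx

S => Scx   [S → S c x]
Scx => Scxcx   [S → S c x]
Scxcx => Scxcxcx   [S → S c x]
Scxcxcx => Scxcxcxcx   [S → S c x]
Scxcxcxcx => ccxcxcxcx   [S → c]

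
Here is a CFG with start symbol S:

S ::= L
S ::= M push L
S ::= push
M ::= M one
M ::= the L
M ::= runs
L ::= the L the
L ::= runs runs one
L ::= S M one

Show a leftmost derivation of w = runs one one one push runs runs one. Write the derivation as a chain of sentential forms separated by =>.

S => M push L => M one push L => M one one push L => M one one one push L => runs one one one push L => runs one one one push runs runs one

S => M push L   [S ::= M push L]
M push L => M one push L   [M ::= M one]
M one push L => M one one push L   [M ::= M one]
M one one push L => M one one one push L   [M ::= M one]
M one one one push L => runs one one one push L   [M ::= runs]
runs one one one push L => runs one one one push runs runs one   [L ::= runs runs one]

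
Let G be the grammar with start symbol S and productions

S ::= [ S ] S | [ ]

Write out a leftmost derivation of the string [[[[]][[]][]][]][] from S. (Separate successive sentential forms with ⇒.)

S ⇒ [S]S   [S ::= [ S ] S]
[S]S ⇒ [[S]S]S   [S ::= [ S ] S]
[[S]S]S ⇒ [[[S]S]S]S   [S ::= [ S ] S]
[[[S]S]S]S ⇒ [[[[]]S]S]S   [S ::= [ ]]
[[[[]]S]S]S ⇒ [[[[]][S]S]S]S   [S ::= [ S ] S]
[[[[]][S]S]S]S ⇒ [[[[]][[]]S]S]S   [S ::= [ ]]
[[[[]][[]]S]S]S ⇒ [[[[]][[]][]]S]S   [S ::= [ ]]
[[[[]][[]][]]S]S ⇒ [[[[]][[]][]][]]S   [S ::= [ ]]
[[[[]][[]][]][]]S ⇒ [[[[]][[]][]][]][]   [S ::= [ ]]

S⇒[S]S⇒[[S]S]S⇒[[[S]S]S]S⇒[[[[]]S]S]S⇒[[[[]][S]S]S]S⇒[[[[]][[]]S]S]S⇒[[[[]][[]][]]S]S⇒[[[[]][[]][]][]]S⇒[[[[]][[]][]][]][]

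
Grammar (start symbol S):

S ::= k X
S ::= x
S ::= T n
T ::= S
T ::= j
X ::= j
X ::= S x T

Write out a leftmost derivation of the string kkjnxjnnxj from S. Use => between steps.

S => kX => kSxT => kkXxT => kkSxTxT => kkTnxTxT => kkjnxTxT => kkjnxSxT => kkjnxTnxT => kkjnxSnxT => kkjnxTnnxT => kkjnxjnnxT => kkjnxjnnxj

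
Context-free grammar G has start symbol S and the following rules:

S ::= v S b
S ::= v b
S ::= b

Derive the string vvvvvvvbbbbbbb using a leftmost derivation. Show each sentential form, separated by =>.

S=>vSb=>vvSbb=>vvvSbbb=>vvvvSbbbb=>vvvvvSbbbbb=>vvvvvvSbbbbbb=>vvvvvvvbbbbbbb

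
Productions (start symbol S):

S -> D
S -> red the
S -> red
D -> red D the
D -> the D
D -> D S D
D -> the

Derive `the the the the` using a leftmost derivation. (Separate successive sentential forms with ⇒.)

S ⇒ D ⇒ the D ⇒ the the D ⇒ the the the D ⇒ the the the the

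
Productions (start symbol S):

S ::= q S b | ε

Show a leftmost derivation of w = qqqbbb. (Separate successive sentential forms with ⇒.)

S ⇒ qSb ⇒ qqSbb ⇒ qqqSbbb ⇒ qqqbbb

S ⇒ qSb   [S ::= q S b]
qSb ⇒ qqSbb   [S ::= q S b]
qqSbb ⇒ qqqSbbb   [S ::= q S b]
qqqSbbb ⇒ qqqbbb   [S ::= ε]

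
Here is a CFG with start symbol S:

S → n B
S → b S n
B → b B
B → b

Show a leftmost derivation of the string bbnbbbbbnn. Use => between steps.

S => bSn   [S → b S n]
bSn => bbSnn   [S → b S n]
bbSnn => bbnBnn   [S → n B]
bbnBnn => bbnbBnn   [B → b B]
bbnbBnn => bbnbbBnn   [B → b B]
bbnbbBnn => bbnbbbBnn   [B → b B]
bbnbbbBnn => bbnbbbbBnn   [B → b B]
bbnbbbbBnn => bbnbbbbbnn   [B → b]

S => bSn => bbSnn => bbnBnn => bbnbBnn => bbnbbBnn => bbnbbbBnn => bbnbbbbBnn => bbnbbbbbnn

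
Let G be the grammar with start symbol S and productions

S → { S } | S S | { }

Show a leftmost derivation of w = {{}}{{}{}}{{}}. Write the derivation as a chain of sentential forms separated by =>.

S=>SS=>SSS=>{S}SS=>{{}}SS=>{{}}{S}S=>{{}}{SS}S=>{{}}{{}S}S=>{{}}{{}{}}S=>{{}}{{}{}}{S}=>{{}}{{}{}}{{}}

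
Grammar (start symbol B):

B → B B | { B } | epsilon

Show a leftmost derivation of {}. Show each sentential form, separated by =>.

B => BB => BBB => BBBB => BBBBB => {B}BBBB => {}BBBB => {}BBB => {}BB => {}B => {}

B => BB   [B → B B]
BB => BBB   [B → B B]
BBB => BBBB   [B → B B]
BBBB => BBBBB   [B → B B]
BBBBB => {B}BBBB   [B → { B }]
{B}BBBB => {}BBBB   [B → epsilon]
{}BBBB => {}BBB   [B → epsilon]
{}BBB => {}BB   [B → epsilon]
{}BB => {}B   [B → epsilon]
{}B => {}   [B → epsilon]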